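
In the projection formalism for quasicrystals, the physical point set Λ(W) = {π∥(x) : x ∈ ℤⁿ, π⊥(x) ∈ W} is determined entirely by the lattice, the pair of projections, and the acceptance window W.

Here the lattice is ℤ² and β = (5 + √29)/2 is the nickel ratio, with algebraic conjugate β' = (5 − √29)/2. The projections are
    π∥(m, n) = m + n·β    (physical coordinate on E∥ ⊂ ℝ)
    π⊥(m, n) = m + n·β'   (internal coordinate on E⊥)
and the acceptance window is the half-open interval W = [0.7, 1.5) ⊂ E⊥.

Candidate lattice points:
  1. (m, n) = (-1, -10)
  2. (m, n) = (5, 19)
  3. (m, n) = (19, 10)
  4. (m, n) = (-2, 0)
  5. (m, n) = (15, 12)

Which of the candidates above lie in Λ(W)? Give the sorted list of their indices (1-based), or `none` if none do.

β' = (5−√29)/2 ≈ -0.192582.
[1] lift (-1,-10): star map gives 0.925824; window check 0.7 ≤ 0.925824 < 1.5 is true → IN Λ
[2] lift (5,19): star map gives 1.340934; window check 0.7 ≤ 1.340934 < 1.5 is true → IN Λ
[3] lift (19,10): star map gives 17.074176; window check 0.7 ≤ 17.074176 < 1.5 is false → out
[4] lift (-2,0): star map gives -2.000000; window check 0.7 ≤ -2.000000 < 1.5 is false → out
[5] lift (15,12): star map gives 12.689011; window check 0.7 ≤ 12.689011 < 1.5 is false → out

1, 2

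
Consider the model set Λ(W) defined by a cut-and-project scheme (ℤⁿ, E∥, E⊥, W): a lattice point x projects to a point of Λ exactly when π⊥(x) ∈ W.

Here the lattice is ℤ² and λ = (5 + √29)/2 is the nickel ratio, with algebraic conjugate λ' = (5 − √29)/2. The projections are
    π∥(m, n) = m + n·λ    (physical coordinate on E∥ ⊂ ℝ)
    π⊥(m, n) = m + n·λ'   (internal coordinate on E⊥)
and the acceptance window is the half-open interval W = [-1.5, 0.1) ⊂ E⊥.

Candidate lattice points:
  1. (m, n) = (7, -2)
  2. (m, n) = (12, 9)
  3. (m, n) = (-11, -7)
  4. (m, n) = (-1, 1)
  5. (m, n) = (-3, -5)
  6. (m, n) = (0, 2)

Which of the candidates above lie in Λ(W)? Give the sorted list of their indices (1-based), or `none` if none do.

4, 6

Compute λ' = (5−√29)/2 = -0.1926, so π⊥(m,n) = m -0.1926·n.
candidate 1: (m,n)=(7,-2) → π∥ = 7-2·λ ≈ -3.3852, π⊥ = 7-2·λ' ≈ 7.3852 ∉ [-1.5, 0.1) ⇒ out
candidate 2: (m,n)=(12,9) → π∥ = 12+9·λ ≈ 58.7332, π⊥ = 12+9·λ' ≈ 10.2668 ∉ [-1.5, 0.1) ⇒ out
candidate 3: (m,n)=(-11,-7) → π∥ = -11-7·λ ≈ -47.3481, π⊥ = -11-7·λ' ≈ -9.6519 ∉ [-1.5, 0.1) ⇒ out
candidate 4: (m,n)=(-1,1) → π∥ = -1+1·λ ≈ 4.1926, π⊥ = -1+1·λ' ≈ -1.1926 ∈ [-1.5, 0.1) ⇒ IN Λ
candidate 5: (m,n)=(-3,-5) → π∥ = -3-5·λ ≈ -28.9629, π⊥ = -3-5·λ' ≈ -2.0371 ∉ [-1.5, 0.1) ⇒ out
candidate 6: (m,n)=(0,2) → π∥ = 0+2·λ ≈ 10.3852, π⊥ = 0+2·λ' ≈ -0.3852 ∈ [-1.5, 0.1) ⇒ IN Λ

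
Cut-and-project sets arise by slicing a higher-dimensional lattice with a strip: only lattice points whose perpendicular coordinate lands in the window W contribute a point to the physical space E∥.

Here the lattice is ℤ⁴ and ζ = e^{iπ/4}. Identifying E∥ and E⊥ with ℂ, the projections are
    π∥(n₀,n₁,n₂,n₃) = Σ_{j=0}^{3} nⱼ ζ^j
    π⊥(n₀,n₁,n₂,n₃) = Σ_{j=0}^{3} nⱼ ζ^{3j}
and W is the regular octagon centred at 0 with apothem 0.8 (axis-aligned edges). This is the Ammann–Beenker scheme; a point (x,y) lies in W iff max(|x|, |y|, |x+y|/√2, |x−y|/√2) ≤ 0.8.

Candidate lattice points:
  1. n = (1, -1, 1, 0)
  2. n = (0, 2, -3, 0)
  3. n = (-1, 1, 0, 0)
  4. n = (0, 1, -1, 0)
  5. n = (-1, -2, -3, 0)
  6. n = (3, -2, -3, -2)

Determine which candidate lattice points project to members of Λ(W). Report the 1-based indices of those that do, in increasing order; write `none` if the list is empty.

none

With ζ = e^{iπ/4} the internal vectors are ζ^0,ζ^3,ζ^6,ζ^9.
candidate 1: n = (1, -1, 1, 0) → π⊥ ≈ (+1.7071, -1.7071); max(|x|,|y|,|x±y|/√2) = 2.4142 > 0.8 ⇒ ∉ W
candidate 2: n = (0, 2, -3, 0) → π⊥ ≈ (-1.4142, +4.4142); max(|x|,|y|,|x±y|/√2) = 4.4142 > 0.8 ⇒ ∉ W
candidate 3: n = (-1, 1, 0, 0) → π⊥ ≈ (-1.7071, +0.7071); max(|x|,|y|,|x±y|/√2) = 1.7071 > 0.8 ⇒ ∉ W
candidate 4: n = (0, 1, -1, 0) → π⊥ ≈ (-0.7071, +1.7071); max(|x|,|y|,|x±y|/√2) = 1.7071 > 0.8 ⇒ ∉ W
candidate 5: n = (-1, -2, -3, 0) → π⊥ ≈ (+0.4142, +1.5858); max(|x|,|y|,|x±y|/√2) = 1.5858 > 0.8 ⇒ ∉ W
candidate 6: n = (3, -2, -3, -2) → π⊥ ≈ (+3.0000, +0.1716); max(|x|,|y|,|x±y|/√2) = 3.0000 > 0.8 ⇒ ∉ W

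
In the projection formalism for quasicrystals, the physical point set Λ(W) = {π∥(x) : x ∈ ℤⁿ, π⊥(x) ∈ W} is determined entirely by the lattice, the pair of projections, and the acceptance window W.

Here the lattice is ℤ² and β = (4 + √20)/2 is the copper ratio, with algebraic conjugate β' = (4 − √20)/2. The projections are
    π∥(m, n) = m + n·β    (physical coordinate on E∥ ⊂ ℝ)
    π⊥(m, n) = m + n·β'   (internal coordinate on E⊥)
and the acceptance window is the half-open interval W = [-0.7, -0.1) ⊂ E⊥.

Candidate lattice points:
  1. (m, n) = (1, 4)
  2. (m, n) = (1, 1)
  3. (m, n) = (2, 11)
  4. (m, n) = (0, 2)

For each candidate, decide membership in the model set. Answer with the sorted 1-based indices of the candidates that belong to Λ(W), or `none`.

3, 4

Numerically β ≈ 4.23607 and β' = −1/β ≈ -0.23607.
#1 (1,4): internal coord 1 + (4)·β' = +0.05573; +0.05573 ∉ [-0.7, -0.1) → out
#2 (1,1): internal coord 1 + (1)·β' = +0.76393; +0.76393 ∉ [-0.7, -0.1) → out
#3 (2,11): internal coord 2 + (11)·β' = -0.59675; -0.59675 ∈ [-0.7, -0.1) → IN Λ
#4 (0,2): internal coord 0 + (2)·β' = -0.47214; -0.47214 ∈ [-0.7, -0.1) → IN Λ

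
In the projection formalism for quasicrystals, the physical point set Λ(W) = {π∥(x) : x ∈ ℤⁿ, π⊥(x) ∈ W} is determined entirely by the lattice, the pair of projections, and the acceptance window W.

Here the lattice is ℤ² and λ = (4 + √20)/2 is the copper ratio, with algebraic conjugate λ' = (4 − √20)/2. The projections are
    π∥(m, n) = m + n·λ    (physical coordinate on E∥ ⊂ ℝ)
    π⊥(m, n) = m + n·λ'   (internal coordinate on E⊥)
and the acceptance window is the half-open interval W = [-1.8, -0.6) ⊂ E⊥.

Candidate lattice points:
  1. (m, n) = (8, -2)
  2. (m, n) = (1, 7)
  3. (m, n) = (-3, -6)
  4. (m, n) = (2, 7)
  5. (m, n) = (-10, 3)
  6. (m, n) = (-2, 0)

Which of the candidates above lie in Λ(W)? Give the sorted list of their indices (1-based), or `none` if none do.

Numerically λ ≈ 4.23607 and λ' = −1/λ ≈ -0.23607.
candidate 1: (m,n)=(8,-2) → π∥ = 8-2·λ ≈ -0.47214, π⊥ = 8-2·λ' ≈ 8.47214 ∉ [-1.8, -0.6) ⇒ out
candidate 2: (m,n)=(1,7) → π∥ = 1+7·λ ≈ 30.65248, π⊥ = 1+7·λ' ≈ -0.65248 ∈ [-1.8, -0.6) ⇒ IN Λ
candidate 3: (m,n)=(-3,-6) → π∥ = -3-6·λ ≈ -28.41641, π⊥ = -3-6·λ' ≈ -1.58359 ∈ [-1.8, -0.6) ⇒ IN Λ
candidate 4: (m,n)=(2,7) → π∥ = 2+7·λ ≈ 31.65248, π⊥ = 2+7·λ' ≈ 0.34752 ∉ [-1.8, -0.6) ⇒ out
candidate 5: (m,n)=(-10,3) → π∥ = -10+3·λ ≈ 2.70820, π⊥ = -10+3·λ' ≈ -10.70820 ∉ [-1.8, -0.6) ⇒ out
candidate 6: (m,n)=(-2,0) → π∥ = -2+0·λ ≈ -2.00000, π⊥ = -2+0·λ' ≈ -2.00000 ∉ [-1.8, -0.6) ⇒ out

2, 3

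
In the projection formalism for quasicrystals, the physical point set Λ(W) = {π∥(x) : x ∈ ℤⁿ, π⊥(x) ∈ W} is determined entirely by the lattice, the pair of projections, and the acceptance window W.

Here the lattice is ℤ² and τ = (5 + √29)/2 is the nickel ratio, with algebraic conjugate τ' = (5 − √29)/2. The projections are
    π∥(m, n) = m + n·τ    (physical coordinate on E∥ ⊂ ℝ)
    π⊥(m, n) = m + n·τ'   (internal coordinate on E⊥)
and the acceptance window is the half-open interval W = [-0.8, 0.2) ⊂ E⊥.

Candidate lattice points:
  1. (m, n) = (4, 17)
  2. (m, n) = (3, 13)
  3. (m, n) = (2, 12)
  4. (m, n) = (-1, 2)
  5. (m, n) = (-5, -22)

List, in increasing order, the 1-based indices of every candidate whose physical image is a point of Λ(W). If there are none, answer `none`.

Numerically τ ≈ 5.192582 and τ' = −1/τ ≈ -0.192582.
[1] lift (4,17): star map gives 0.726099; window check -0.8 ≤ 0.726099 < 0.2 is false → out
[2] lift (3,13): star map gives 0.496429; window check -0.8 ≤ 0.496429 < 0.2 is false → out
[3] lift (2,12): star map gives -0.310989; window check -0.8 ≤ -0.310989 < 0.2 is true → IN Λ
[4] lift (-1,2): star map gives -1.385165; window check -0.8 ≤ -1.385165 < 0.2 is false → out
[5] lift (-5,-22): star map gives -0.763187; window check -0.8 ≤ -0.763187 < 0.2 is true → IN Λ

3, 5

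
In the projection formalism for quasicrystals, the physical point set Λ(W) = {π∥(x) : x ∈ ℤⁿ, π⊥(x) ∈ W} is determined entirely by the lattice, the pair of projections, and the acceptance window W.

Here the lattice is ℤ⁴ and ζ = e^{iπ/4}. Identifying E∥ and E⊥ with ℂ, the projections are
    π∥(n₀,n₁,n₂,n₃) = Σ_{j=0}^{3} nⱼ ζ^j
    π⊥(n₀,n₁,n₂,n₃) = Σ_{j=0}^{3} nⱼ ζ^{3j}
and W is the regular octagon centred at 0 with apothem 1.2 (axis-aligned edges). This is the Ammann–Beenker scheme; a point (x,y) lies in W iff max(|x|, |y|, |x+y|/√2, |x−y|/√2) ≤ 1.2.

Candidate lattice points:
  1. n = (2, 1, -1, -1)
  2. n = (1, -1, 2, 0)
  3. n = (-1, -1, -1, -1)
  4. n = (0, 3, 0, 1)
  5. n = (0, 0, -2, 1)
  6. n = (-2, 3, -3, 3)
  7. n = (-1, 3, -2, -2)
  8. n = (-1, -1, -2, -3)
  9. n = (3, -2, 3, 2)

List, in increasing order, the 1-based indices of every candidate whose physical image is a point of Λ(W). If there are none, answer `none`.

1, 3

π⊥(n) = n₀ + n₁ζ³ + n₂ζ⁶ + n₃ζ⁹ where ζ = e^{iπ/4}.
candidate 1: n = (2, 1, -1, -1) → π⊥ ≈ (+0.5858, +1.0000); max(|x|,|y|,|x±y|/√2) = 1.1213 ≤ 1.2 ⇒ ∈ W
candidate 2: n = (1, -1, 2, 0) → π⊥ ≈ (+1.7071, -2.7071); max(|x|,|y|,|x±y|/√2) = 3.1213 > 1.2 ⇒ ∉ W
candidate 3: n = (-1, -1, -1, -1) → π⊥ ≈ (-1.0000, -0.4142); max(|x|,|y|,|x±y|/√2) = 1.0000 ≤ 1.2 ⇒ ∈ W
candidate 4: n = (0, 3, 0, 1) → π⊥ ≈ (-1.4142, +2.8284); max(|x|,|y|,|x±y|/√2) = 3.0000 > 1.2 ⇒ ∉ W
candidate 5: n = (0, 0, -2, 1) → π⊥ ≈ (+0.7071, +2.7071); max(|x|,|y|,|x±y|/√2) = 2.7071 > 1.2 ⇒ ∉ W
candidate 6: n = (-2, 3, -3, 3) → π⊥ ≈ (-2.0000, +7.2426); max(|x|,|y|,|x±y|/√2) = 7.2426 > 1.2 ⇒ ∉ W
candidate 7: n = (-1, 3, -2, -2) → π⊥ ≈ (-4.5355, +2.7071); max(|x|,|y|,|x±y|/√2) = 5.1213 > 1.2 ⇒ ∉ W
candidate 8: n = (-1, -1, -2, -3) → π⊥ ≈ (-2.4142, -0.8284); max(|x|,|y|,|x±y|/√2) = 2.4142 > 1.2 ⇒ ∉ W
candidate 9: n = (3, -2, 3, 2) → π⊥ ≈ (+5.8284, -3.0000); max(|x|,|y|,|x±y|/√2) = 6.2426 > 1.2 ⇒ ∉ W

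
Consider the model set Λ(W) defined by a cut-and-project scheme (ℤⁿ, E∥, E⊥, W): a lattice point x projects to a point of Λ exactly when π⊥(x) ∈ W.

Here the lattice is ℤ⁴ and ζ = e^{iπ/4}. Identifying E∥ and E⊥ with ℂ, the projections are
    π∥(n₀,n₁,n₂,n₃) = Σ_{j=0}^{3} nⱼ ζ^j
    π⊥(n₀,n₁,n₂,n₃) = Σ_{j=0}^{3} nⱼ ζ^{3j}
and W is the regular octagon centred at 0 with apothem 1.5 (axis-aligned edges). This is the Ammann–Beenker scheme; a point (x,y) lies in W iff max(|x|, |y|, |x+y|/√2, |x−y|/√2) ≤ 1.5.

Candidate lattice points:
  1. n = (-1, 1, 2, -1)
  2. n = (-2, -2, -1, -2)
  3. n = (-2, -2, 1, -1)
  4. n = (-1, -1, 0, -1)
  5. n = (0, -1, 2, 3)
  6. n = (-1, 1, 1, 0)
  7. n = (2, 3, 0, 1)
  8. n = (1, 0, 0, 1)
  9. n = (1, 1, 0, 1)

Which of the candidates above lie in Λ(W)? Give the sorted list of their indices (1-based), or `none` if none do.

none

π⊥(n) = n₀ + n₁ζ³ + n₂ζ⁶ + n₃ζ⁹ where ζ = e^{iπ/4}.
#1 (-1, 1, 2, -1): internal (-2.41421, -2.00000); octagon support 3.12132 vs apothem 1.5 → ∉ W
#2 (-2, -2, -1, -2): internal (-2.00000, -1.82843); octagon support 2.70711 vs apothem 1.5 → ∉ W
#3 (-2, -2, 1, -1): internal (-1.29289, -3.12132); octagon support 3.12132 vs apothem 1.5 → ∉ W
#4 (-1, -1, 0, -1): internal (-1.00000, -1.41421); octagon support 1.70711 vs apothem 1.5 → ∉ W
#5 (0, -1, 2, 3): internal (2.82843, -0.58579); octagon support 2.82843 vs apothem 1.5 → ∉ W
#6 (-1, 1, 1, 0): internal (-1.70711, -0.29289); octagon support 1.70711 vs apothem 1.5 → ∉ W
#7 (2, 3, 0, 1): internal (0.58579, 2.82843); octagon support 2.82843 vs apothem 1.5 → ∉ W
#8 (1, 0, 0, 1): internal (1.70711, 0.70711); octagon support 1.70711 vs apothem 1.5 → ∉ W
#9 (1, 1, 0, 1): internal (1.00000, 1.41421); octagon support 1.70711 vs apothem 1.5 → ∉ W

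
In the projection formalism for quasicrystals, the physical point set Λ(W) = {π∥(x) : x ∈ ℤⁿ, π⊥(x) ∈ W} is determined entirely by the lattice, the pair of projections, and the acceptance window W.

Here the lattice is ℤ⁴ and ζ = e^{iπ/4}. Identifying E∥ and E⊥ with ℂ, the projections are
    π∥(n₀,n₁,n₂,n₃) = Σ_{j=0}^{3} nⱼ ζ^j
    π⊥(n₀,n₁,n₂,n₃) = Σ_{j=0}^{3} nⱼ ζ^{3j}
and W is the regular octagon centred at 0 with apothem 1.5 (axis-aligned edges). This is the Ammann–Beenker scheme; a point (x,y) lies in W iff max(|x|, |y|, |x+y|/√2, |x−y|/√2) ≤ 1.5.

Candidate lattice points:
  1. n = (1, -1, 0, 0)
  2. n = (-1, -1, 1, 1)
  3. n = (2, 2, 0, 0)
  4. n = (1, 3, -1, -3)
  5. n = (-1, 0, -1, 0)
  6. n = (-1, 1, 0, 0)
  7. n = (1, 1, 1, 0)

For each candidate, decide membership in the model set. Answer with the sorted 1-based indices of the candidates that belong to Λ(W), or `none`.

π⊥(n) = n₀ + n₁ζ³ + n₂ζ⁶ + n₃ζ⁹ where ζ = e^{iπ/4}.
candidate 1: n = (1, -1, 0, 0) → π⊥ ≈ (+1.7071, -0.7071); max(|x|,|y|,|x±y|/√2) = 1.7071 > 1.5 ⇒ ∉ W
candidate 2: n = (-1, -1, 1, 1) → π⊥ ≈ (+0.4142, -1.0000); max(|x|,|y|,|x±y|/√2) = 1.0000 ≤ 1.5 ⇒ ∈ W
candidate 3: n = (2, 2, 0, 0) → π⊥ ≈ (+0.5858, +1.4142); max(|x|,|y|,|x±y|/√2) = 1.4142 ≤ 1.5 ⇒ ∈ W
candidate 4: n = (1, 3, -1, -3) → π⊥ ≈ (-3.2426, +1.0000); max(|x|,|y|,|x±y|/√2) = 3.2426 > 1.5 ⇒ ∉ W
candidate 5: n = (-1, 0, -1, 0) → π⊥ ≈ (-1.0000, +1.0000); max(|x|,|y|,|x±y|/√2) = 1.4142 ≤ 1.5 ⇒ ∈ W
candidate 6: n = (-1, 1, 0, 0) → π⊥ ≈ (-1.7071, +0.7071); max(|x|,|y|,|x±y|/√2) = 1.7071 > 1.5 ⇒ ∉ W
candidate 7: n = (1, 1, 1, 0) → π⊥ ≈ (+0.2929, -0.2929); max(|x|,|y|,|x±y|/√2) = 0.4142 ≤ 1.5 ⇒ ∈ W

2, 3, 5, 7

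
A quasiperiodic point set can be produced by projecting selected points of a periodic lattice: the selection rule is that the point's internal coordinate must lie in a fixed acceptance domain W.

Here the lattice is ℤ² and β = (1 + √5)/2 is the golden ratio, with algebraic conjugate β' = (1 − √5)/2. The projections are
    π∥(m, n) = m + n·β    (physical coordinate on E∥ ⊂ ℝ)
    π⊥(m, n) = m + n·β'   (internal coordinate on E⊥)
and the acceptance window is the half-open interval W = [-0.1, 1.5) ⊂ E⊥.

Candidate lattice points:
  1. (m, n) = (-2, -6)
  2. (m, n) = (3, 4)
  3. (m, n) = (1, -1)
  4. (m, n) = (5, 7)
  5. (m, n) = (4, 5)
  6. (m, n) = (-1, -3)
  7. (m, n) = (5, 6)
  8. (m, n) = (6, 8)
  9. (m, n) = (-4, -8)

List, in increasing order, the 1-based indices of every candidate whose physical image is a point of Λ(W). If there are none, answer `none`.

Numerically β ≈ 1.618034 and β' = −1/β ≈ -0.618034.
candidate 1: (m,n)=(-2,-6) → π∥ = -2-6·β ≈ -11.708204, π⊥ = -2-6·β' ≈ 1.708204 ∉ [-0.1, 1.5) ⇒ out
candidate 2: (m,n)=(3,4) → π∥ = 3+4·β ≈ 9.472136, π⊥ = 3+4·β' ≈ 0.527864 ∈ [-0.1, 1.5) ⇒ IN Λ
candidate 3: (m,n)=(1,-1) → π∥ = 1-1·β ≈ -0.618034, π⊥ = 1-1·β' ≈ 1.618034 ∉ [-0.1, 1.5) ⇒ out
candidate 4: (m,n)=(5,7) → π∥ = 5+7·β ≈ 16.326238, π⊥ = 5+7·β' ≈ 0.673762 ∈ [-0.1, 1.5) ⇒ IN Λ
candidate 5: (m,n)=(4,5) → π∥ = 4+5·β ≈ 12.090170, π⊥ = 4+5·β' ≈ 0.909830 ∈ [-0.1, 1.5) ⇒ IN Λ
candidate 6: (m,n)=(-1,-3) → π∥ = -1-3·β ≈ -5.854102, π⊥ = -1-3·β' ≈ 0.854102 ∈ [-0.1, 1.5) ⇒ IN Λ
candidate 7: (m,n)=(5,6) → π∥ = 5+6·β ≈ 14.708204, π⊥ = 5+6·β' ≈ 1.291796 ∈ [-0.1, 1.5) ⇒ IN Λ
candidate 8: (m,n)=(6,8) → π∥ = 6+8·β ≈ 18.944272, π⊥ = 6+8·β' ≈ 1.055728 ∈ [-0.1, 1.5) ⇒ IN Λ
candidate 9: (m,n)=(-4,-8) → π∥ = -4-8·β ≈ -16.944272, π⊥ = -4-8·β' ≈ 0.944272 ∈ [-0.1, 1.5) ⇒ IN Λ

2, 4, 5, 6, 7, 8, 9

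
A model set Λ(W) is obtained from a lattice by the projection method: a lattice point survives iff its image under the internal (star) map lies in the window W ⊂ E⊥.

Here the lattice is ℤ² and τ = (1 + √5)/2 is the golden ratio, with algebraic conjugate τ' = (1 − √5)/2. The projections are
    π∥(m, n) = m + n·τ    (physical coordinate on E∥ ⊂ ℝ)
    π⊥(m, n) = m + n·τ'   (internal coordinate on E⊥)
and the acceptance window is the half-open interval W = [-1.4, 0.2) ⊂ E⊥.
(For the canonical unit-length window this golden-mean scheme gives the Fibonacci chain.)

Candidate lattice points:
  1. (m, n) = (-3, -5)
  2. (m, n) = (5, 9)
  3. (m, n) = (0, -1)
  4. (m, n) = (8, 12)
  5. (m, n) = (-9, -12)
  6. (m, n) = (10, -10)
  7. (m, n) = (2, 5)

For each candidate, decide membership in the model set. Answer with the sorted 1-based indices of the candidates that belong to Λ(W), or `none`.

τ' = (1−√5)/2 ≈ -0.61803.
#1 (-3,-5): internal coord -3 + (-5)·τ' = +0.09017; +0.09017 ∈ [-1.4, 0.2) → IN Λ
#2 (5,9): internal coord 5 + (9)·τ' = -0.56231; -0.56231 ∈ [-1.4, 0.2) → IN Λ
#3 (0,-1): internal coord 0 + (-1)·τ' = +0.61803; +0.61803 ∉ [-1.4, 0.2) → out
#4 (8,12): internal coord 8 + (12)·τ' = +0.58359; +0.58359 ∉ [-1.4, 0.2) → out
#5 (-9,-12): internal coord -9 + (-12)·τ' = -1.58359; -1.58359 ∉ [-1.4, 0.2) → out
#6 (10,-10): internal coord 10 + (-10)·τ' = +16.18034; +16.18034 ∉ [-1.4, 0.2) → out
#7 (2,5): internal coord 2 + (5)·τ' = -1.09017; -1.09017 ∈ [-1.4, 0.2) → IN Λ

1, 2, 7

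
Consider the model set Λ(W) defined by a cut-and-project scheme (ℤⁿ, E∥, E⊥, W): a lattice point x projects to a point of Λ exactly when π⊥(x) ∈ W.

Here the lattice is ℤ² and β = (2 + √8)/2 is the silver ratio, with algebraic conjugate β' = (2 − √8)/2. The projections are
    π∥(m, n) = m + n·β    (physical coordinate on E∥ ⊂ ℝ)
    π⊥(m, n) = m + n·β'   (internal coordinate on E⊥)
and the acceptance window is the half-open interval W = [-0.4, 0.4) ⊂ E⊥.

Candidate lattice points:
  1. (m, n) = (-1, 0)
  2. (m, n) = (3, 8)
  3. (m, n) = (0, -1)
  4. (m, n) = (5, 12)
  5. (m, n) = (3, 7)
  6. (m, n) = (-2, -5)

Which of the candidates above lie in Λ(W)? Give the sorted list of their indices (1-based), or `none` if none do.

2, 4, 5, 6

β' = (2−√8)/2 ≈ -0.4142.
[1] lift (-1,0): star map gives -1.0000; window check -0.4 ≤ -1.0000 < 0.4 is false → out
[2] lift (3,8): star map gives -0.3137; window check -0.4 ≤ -0.3137 < 0.4 is true → IN Λ
[3] lift (0,-1): star map gives 0.4142; window check -0.4 ≤ 0.4142 < 0.4 is false → out
[4] lift (5,12): star map gives 0.0294; window check -0.4 ≤ 0.0294 < 0.4 is true → IN Λ
[5] lift (3,7): star map gives 0.1005; window check -0.4 ≤ 0.1005 < 0.4 is true → IN Λ
[6] lift (-2,-5): star map gives 0.0711; window check -0.4 ≤ 0.0711 < 0.4 is true → IN Λ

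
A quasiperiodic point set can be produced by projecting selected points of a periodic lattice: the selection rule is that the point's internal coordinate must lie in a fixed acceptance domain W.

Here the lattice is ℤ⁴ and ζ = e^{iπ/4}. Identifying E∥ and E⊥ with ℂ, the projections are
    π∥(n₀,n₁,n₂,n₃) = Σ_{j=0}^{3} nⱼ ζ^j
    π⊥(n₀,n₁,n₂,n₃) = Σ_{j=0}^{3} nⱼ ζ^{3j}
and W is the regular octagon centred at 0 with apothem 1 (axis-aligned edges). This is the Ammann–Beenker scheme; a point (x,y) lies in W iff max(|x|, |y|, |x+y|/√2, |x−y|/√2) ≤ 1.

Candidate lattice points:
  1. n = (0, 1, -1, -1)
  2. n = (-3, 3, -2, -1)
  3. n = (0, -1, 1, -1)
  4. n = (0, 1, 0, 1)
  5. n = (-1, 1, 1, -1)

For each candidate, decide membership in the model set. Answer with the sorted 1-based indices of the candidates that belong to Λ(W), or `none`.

none

Internal map: ζ^{3j} for j=0..3 gives (1,0), (−√2/2,√2/2), (0,−1), (√2/2,√2/2).
candidate 1: n = (0, 1, -1, -1) → π⊥ ≈ (-1.414214, +1.000000); max(|x|,|y|,|x±y|/√2) = 1.707107 > 1 ⇒ ∉ W
candidate 2: n = (-3, 3, -2, -1) → π⊥ ≈ (-5.828427, +3.414214); max(|x|,|y|,|x±y|/√2) = 6.535534 > 1 ⇒ ∉ W
candidate 3: n = (0, -1, 1, -1) → π⊥ ≈ (+0.000000, -2.414214); max(|x|,|y|,|x±y|/√2) = 2.414214 > 1 ⇒ ∉ W
candidate 4: n = (0, 1, 0, 1) → π⊥ ≈ (+0.000000, +1.414214); max(|x|,|y|,|x±y|/√2) = 1.414214 > 1 ⇒ ∉ W
candidate 5: n = (-1, 1, 1, -1) → π⊥ ≈ (-2.414214, -1.000000); max(|x|,|y|,|x±y|/√2) = 2.414214 > 1 ⇒ ∉ W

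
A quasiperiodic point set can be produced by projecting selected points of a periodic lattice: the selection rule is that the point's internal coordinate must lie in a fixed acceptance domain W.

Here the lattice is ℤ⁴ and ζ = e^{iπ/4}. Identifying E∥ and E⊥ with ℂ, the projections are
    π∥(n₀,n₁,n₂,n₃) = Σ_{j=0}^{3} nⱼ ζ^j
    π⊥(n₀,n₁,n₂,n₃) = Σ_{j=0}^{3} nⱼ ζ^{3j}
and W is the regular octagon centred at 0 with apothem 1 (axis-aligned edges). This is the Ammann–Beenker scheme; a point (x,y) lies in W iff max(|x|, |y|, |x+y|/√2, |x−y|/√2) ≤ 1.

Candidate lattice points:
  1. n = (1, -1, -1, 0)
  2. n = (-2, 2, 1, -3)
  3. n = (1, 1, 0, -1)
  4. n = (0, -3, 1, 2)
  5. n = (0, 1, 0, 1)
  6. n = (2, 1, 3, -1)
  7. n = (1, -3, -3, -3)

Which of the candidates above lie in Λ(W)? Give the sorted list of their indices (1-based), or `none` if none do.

π⊥(n) = n₀ + n₁ζ³ + n₂ζ⁶ + n₃ζ⁹ where ζ = e^{iπ/4}.
#1 (1, -1, -1, 0): internal (1.70711, 0.29289); octagon support 1.70711 vs apothem 1 → ∉ W
#2 (-2, 2, 1, -3): internal (-5.53553, -1.70711); octagon support 5.53553 vs apothem 1 → ∉ W
#3 (1, 1, 0, -1): internal (-0.41421, 0.00000); octagon support 0.41421 vs apothem 1 → ∈ W
#4 (0, -3, 1, 2): internal (3.53553, -1.70711); octagon support 3.70711 vs apothem 1 → ∉ W
#5 (0, 1, 0, 1): internal (0.00000, 1.41421); octagon support 1.41421 vs apothem 1 → ∉ W
#6 (2, 1, 3, -1): internal (0.58579, -3.00000); octagon support 3.00000 vs apothem 1 → ∉ W
#7 (1, -3, -3, -3): internal (1.00000, -1.24264); octagon support 1.58579 vs apothem 1 → ∉ W

3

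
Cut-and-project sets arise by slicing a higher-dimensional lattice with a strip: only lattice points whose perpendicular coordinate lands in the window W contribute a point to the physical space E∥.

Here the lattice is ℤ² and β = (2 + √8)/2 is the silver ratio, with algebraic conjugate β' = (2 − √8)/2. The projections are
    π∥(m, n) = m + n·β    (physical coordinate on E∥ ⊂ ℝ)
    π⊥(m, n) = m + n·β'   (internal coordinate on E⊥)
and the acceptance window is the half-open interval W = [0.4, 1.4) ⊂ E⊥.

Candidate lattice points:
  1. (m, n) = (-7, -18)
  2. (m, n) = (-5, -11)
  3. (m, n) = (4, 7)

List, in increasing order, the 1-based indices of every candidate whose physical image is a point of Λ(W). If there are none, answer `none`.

1, 3

Compute β' = (2−√8)/2 = -0.41421, so π⊥(m,n) = m -0.41421·n.
candidate 1: (m,n)=(-7,-18) → π∥ = -7-18·β ≈ -50.45584, π⊥ = -7-18·β' ≈ 0.45584 ∈ [0.4, 1.4) ⇒ IN Λ
candidate 2: (m,n)=(-5,-11) → π∥ = -5-11·β ≈ -31.55635, π⊥ = -5-11·β' ≈ -0.44365 ∉ [0.4, 1.4) ⇒ out
candidate 3: (m,n)=(4,7) → π∥ = 4+7·β ≈ 20.89949, π⊥ = 4+7·β' ≈ 1.10051 ∈ [0.4, 1.4) ⇒ IN Λ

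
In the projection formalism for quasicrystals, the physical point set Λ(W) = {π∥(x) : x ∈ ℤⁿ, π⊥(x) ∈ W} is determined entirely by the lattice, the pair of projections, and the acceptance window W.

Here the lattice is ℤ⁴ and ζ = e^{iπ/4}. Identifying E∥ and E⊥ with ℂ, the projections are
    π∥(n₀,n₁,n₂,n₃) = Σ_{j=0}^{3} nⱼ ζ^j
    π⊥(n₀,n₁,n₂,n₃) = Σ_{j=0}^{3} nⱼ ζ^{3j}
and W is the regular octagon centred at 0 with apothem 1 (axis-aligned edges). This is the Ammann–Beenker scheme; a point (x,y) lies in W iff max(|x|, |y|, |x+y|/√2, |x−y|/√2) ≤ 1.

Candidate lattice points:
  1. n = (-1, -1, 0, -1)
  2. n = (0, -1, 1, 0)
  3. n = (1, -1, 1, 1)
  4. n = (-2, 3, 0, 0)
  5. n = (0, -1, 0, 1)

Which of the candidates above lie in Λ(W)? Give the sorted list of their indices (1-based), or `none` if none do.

With ζ = e^{iπ/4} the internal vectors are ζ^0,ζ^3,ζ^6,ζ^9.
candidate 1: n = (-1, -1, 0, -1) → π⊥ ≈ (-1.00000, -1.41421); max(|x|,|y|,|x±y|/√2) = 1.70711 > 1 ⇒ ∉ W
candidate 2: n = (0, -1, 1, 0) → π⊥ ≈ (+0.70711, -1.70711); max(|x|,|y|,|x±y|/√2) = 1.70711 > 1 ⇒ ∉ W
candidate 3: n = (1, -1, 1, 1) → π⊥ ≈ (+2.41421, -1.00000); max(|x|,|y|,|x±y|/√2) = 2.41421 > 1 ⇒ ∉ W
candidate 4: n = (-2, 3, 0, 0) → π⊥ ≈ (-4.12132, +2.12132); max(|x|,|y|,|x±y|/√2) = 4.41421 > 1 ⇒ ∉ W
candidate 5: n = (0, -1, 0, 1) → π⊥ ≈ (+1.41421, +0.00000); max(|x|,|y|,|x±y|/√2) = 1.41421 > 1 ⇒ ∉ W

none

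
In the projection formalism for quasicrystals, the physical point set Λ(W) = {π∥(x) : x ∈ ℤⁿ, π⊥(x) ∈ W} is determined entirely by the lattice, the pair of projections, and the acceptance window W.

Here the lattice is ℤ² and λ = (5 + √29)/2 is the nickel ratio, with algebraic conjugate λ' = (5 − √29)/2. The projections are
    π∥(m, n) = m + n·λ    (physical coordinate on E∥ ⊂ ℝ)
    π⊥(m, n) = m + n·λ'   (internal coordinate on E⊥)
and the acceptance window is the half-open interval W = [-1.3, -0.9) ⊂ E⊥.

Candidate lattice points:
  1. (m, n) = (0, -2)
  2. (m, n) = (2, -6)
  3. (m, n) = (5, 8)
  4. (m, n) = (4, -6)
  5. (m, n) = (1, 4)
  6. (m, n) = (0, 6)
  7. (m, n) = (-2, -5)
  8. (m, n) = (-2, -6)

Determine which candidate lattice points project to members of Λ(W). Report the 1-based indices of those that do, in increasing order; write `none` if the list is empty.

6, 7

Compute λ' = (5−√29)/2 = -0.19258, so π⊥(m,n) = m -0.19258·n.
[1] lift (0,-2): star map gives 0.38516; window check -1.3 ≤ 0.38516 < -0.9 is false → out
[2] lift (2,-6): star map gives 3.15549; window check -1.3 ≤ 3.15549 < -0.9 is false → out
[3] lift (5,8): star map gives 3.45934; window check -1.3 ≤ 3.45934 < -0.9 is false → out
[4] lift (4,-6): star map gives 5.15549; window check -1.3 ≤ 5.15549 < -0.9 is false → out
[5] lift (1,4): star map gives 0.22967; window check -1.3 ≤ 0.22967 < -0.9 is false → out
[6] lift (0,6): star map gives -1.15549; window check -1.3 ≤ -1.15549 < -0.9 is true → IN Λ
[7] lift (-2,-5): star map gives -1.03709; window check -1.3 ≤ -1.03709 < -0.9 is true → IN Λ
[8] lift (-2,-6): star map gives -0.84451; window check -1.3 ≤ -0.84451 < -0.9 is false → out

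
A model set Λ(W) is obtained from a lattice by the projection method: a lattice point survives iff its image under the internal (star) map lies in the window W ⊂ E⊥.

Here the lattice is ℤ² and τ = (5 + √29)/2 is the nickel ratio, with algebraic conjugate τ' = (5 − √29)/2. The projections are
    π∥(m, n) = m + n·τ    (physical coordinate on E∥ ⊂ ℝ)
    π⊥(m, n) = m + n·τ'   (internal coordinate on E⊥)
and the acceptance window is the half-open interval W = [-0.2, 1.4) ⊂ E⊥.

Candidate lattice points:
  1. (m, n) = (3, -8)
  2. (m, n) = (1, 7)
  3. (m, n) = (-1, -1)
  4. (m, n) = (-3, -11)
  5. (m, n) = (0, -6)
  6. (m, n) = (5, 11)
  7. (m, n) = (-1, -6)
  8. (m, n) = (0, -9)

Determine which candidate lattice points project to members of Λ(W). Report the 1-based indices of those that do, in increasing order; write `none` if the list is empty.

τ' = (5−√29)/2 ≈ -0.1926.
[1] lift (3,-8): star map gives 4.5407; window check -0.2 ≤ 4.5407 < 1.4 is false → out
[2] lift (1,7): star map gives -0.3481; window check -0.2 ≤ -0.3481 < 1.4 is false → out
[3] lift (-1,-1): star map gives -0.8074; window check -0.2 ≤ -0.8074 < 1.4 is false → out
[4] lift (-3,-11): star map gives -0.8816; window check -0.2 ≤ -0.8816 < 1.4 is false → out
[5] lift (0,-6): star map gives 1.1555; window check -0.2 ≤ 1.1555 < 1.4 is true → IN Λ
[6] lift (5,11): star map gives 2.8816; window check -0.2 ≤ 2.8816 < 1.4 is false → out
[7] lift (-1,-6): star map gives 0.1555; window check -0.2 ≤ 0.1555 < 1.4 is true → IN Λ
[8] lift (0,-9): star map gives 1.7332; window check -0.2 ≤ 1.7332 < 1.4 is false → out

5, 7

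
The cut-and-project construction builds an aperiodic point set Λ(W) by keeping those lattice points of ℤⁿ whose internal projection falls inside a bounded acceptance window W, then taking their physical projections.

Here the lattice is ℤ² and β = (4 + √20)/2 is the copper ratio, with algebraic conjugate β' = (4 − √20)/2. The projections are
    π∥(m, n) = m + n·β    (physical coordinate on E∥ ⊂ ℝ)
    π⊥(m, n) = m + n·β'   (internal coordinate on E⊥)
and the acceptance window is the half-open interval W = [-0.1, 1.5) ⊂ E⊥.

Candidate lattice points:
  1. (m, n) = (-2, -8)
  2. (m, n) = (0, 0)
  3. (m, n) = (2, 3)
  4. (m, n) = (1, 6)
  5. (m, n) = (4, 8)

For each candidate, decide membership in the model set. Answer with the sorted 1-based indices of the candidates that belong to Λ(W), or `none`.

2, 3

β' = (4−√20)/2 ≈ -0.23607.
candidate 1: (m,n)=(-2,-8) → π∥ = -2-8·β ≈ -35.88854, π⊥ = -2-8·β' ≈ -0.11146 ∉ [-0.1, 1.5) ⇒ out
candidate 2: (m,n)=(0,0) → π∥ = 0+0·β ≈ 0.00000, π⊥ = 0+0·β' ≈ 0.00000 ∈ [-0.1, 1.5) ⇒ IN Λ
candidate 3: (m,n)=(2,3) → π∥ = 2+3·β ≈ 14.70820, π⊥ = 2+3·β' ≈ 1.29180 ∈ [-0.1, 1.5) ⇒ IN Λ
candidate 4: (m,n)=(1,6) → π∥ = 1+6·β ≈ 26.41641, π⊥ = 1+6·β' ≈ -0.41641 ∉ [-0.1, 1.5) ⇒ out
candidate 5: (m,n)=(4,8) → π∥ = 4+8·β ≈ 37.88854, π⊥ = 4+8·β' ≈ 2.11146 ∉ [-0.1, 1.5) ⇒ out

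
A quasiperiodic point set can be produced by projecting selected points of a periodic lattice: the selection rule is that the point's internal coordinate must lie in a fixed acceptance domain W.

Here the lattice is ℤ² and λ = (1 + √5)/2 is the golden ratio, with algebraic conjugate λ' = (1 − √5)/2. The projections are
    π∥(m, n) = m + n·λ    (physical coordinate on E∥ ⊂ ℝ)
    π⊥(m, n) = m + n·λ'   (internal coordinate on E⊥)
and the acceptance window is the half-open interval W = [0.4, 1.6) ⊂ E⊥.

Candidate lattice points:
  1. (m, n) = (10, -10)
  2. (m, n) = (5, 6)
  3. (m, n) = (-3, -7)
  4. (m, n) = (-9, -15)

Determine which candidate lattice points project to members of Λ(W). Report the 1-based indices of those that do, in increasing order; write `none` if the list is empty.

Compute λ' = (1−√5)/2 = -0.61803, so π⊥(m,n) = m -0.61803·n.
[1] lift (10,-10): star map gives 16.18034; window check 0.4 ≤ 16.18034 < 1.6 is false → out
[2] lift (5,6): star map gives 1.29180; window check 0.4 ≤ 1.29180 < 1.6 is true → IN Λ
[3] lift (-3,-7): star map gives 1.32624; window check 0.4 ≤ 1.32624 < 1.6 is true → IN Λ
[4] lift (-9,-15): star map gives 0.27051; window check 0.4 ≤ 0.27051 < 1.6 is false → out

2, 3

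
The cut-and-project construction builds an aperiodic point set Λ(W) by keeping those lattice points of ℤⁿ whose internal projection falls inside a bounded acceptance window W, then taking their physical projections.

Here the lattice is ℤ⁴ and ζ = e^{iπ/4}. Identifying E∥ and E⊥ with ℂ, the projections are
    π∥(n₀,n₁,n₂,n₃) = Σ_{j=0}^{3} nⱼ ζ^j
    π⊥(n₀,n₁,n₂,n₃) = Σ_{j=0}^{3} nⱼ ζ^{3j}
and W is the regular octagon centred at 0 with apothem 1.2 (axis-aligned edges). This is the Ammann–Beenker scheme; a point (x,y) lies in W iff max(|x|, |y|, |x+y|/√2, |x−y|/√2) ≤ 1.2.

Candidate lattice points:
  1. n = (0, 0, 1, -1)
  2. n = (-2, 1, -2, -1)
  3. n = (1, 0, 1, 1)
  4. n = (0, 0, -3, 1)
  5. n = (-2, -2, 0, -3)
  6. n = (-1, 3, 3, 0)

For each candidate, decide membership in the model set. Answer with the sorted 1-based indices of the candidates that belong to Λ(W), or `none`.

none

π⊥(n) = n₀ + n₁ζ³ + n₂ζ⁶ + n₃ζ⁹ where ζ = e^{iπ/4}.
candidate 1: n = (0, 0, 1, -1) → π⊥ ≈ (-0.7071, -1.7071); max(|x|,|y|,|x±y|/√2) = 1.7071 > 1.2 ⇒ ∉ W
candidate 2: n = (-2, 1, -2, -1) → π⊥ ≈ (-3.4142, +2.0000); max(|x|,|y|,|x±y|/√2) = 3.8284 > 1.2 ⇒ ∉ W
candidate 3: n = (1, 0, 1, 1) → π⊥ ≈ (+1.7071, -0.2929); max(|x|,|y|,|x±y|/√2) = 1.7071 > 1.2 ⇒ ∉ W
candidate 4: n = (0, 0, -3, 1) → π⊥ ≈ (+0.7071, +3.7071); max(|x|,|y|,|x±y|/√2) = 3.7071 > 1.2 ⇒ ∉ W
candidate 5: n = (-2, -2, 0, -3) → π⊥ ≈ (-2.7071, -3.5355); max(|x|,|y|,|x±y|/√2) = 4.4142 > 1.2 ⇒ ∉ W
candidate 6: n = (-1, 3, 3, 0) → π⊥ ≈ (-3.1213, -0.8787); max(|x|,|y|,|x±y|/√2) = 3.1213 > 1.2 ⇒ ∉ W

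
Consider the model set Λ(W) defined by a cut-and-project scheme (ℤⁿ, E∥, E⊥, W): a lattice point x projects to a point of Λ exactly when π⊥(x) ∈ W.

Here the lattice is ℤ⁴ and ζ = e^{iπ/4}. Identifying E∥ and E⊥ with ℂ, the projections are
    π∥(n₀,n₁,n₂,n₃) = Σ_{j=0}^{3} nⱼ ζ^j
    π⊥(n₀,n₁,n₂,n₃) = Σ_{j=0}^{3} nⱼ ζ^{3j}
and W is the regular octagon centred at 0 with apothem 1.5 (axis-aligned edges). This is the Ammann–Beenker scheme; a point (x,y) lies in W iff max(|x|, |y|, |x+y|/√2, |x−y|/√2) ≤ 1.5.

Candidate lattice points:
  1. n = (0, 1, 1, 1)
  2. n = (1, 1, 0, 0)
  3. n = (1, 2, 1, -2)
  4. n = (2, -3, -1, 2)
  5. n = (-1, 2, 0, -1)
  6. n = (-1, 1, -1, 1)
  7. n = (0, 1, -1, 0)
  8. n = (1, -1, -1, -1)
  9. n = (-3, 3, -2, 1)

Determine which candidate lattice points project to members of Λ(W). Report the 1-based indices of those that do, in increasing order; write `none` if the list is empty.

π⊥(n) = n₀ + n₁ζ³ + n₂ζ⁶ + n₃ζ⁹ where ζ = e^{iπ/4}.
candidate 1: n = (0, 1, 1, 1) → π⊥ ≈ (+0.000000, +0.414214); max(|x|,|y|,|x±y|/√2) = 0.414214 ≤ 1.5 ⇒ ∈ W
candidate 2: n = (1, 1, 0, 0) → π⊥ ≈ (+0.292893, +0.707107); max(|x|,|y|,|x±y|/√2) = 0.707107 ≤ 1.5 ⇒ ∈ W
candidate 3: n = (1, 2, 1, -2) → π⊥ ≈ (-1.828427, -1.000000); max(|x|,|y|,|x±y|/√2) = 2.000000 > 1.5 ⇒ ∉ W
candidate 4: n = (2, -3, -1, 2) → π⊥ ≈ (+5.535534, +0.292893); max(|x|,|y|,|x±y|/√2) = 5.535534 > 1.5 ⇒ ∉ W
candidate 5: n = (-1, 2, 0, -1) → π⊥ ≈ (-3.121320, +0.707107); max(|x|,|y|,|x±y|/√2) = 3.121320 > 1.5 ⇒ ∉ W
candidate 6: n = (-1, 1, -1, 1) → π⊥ ≈ (-1.000000, +2.414214); max(|x|,|y|,|x±y|/√2) = 2.414214 > 1.5 ⇒ ∉ W
candidate 7: n = (0, 1, -1, 0) → π⊥ ≈ (-0.707107, +1.707107); max(|x|,|y|,|x±y|/√2) = 1.707107 > 1.5 ⇒ ∉ W
candidate 8: n = (1, -1, -1, -1) → π⊥ ≈ (+1.000000, -0.414214); max(|x|,|y|,|x±y|/√2) = 1.000000 ≤ 1.5 ⇒ ∈ W
candidate 9: n = (-3, 3, -2, 1) → π⊥ ≈ (-4.414214, +4.828427); max(|x|,|y|,|x±y|/√2) = 6.535534 > 1.5 ⇒ ∉ W

1, 2, 8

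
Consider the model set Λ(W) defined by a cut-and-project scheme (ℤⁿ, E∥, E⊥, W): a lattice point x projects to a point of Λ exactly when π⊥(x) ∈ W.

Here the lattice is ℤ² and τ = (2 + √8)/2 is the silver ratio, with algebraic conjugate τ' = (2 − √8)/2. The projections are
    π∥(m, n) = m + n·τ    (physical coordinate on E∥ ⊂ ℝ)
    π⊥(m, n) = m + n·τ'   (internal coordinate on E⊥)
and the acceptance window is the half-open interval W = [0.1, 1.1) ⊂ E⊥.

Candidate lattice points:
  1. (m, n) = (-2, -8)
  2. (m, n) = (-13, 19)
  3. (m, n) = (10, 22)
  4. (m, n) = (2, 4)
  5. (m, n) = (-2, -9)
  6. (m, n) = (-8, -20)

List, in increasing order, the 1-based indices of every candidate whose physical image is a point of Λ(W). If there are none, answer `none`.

Compute τ' = (2−√8)/2 = -0.41421, so π⊥(m,n) = m -0.41421·n.
[1] lift (-2,-8): star map gives 1.31371; window check 0.1 ≤ 1.31371 < 1.1 is false → out
[2] lift (-13,19): star map gives -20.87006; window check 0.1 ≤ -20.87006 < 1.1 is false → out
[3] lift (10,22): star map gives 0.88730; window check 0.1 ≤ 0.88730 < 1.1 is true → IN Λ
[4] lift (2,4): star map gives 0.34315; window check 0.1 ≤ 0.34315 < 1.1 is true → IN Λ
[5] lift (-2,-9): star map gives 1.72792; window check 0.1 ≤ 1.72792 < 1.1 is false → out
[6] lift (-8,-20): star map gives 0.28427; window check 0.1 ≤ 0.28427 < 1.1 is true → IN Λ

3, 4, 6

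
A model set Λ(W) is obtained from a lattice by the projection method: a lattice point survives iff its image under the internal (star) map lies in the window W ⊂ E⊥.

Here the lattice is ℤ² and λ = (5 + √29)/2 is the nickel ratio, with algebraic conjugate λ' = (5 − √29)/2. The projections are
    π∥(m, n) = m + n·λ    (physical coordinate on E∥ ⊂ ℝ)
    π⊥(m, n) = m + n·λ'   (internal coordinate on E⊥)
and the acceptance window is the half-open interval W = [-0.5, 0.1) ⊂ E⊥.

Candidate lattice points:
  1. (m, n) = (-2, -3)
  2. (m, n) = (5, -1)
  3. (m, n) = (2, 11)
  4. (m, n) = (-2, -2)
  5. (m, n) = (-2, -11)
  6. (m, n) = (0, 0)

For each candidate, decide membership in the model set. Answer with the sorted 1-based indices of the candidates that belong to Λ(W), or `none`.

Numerically λ ≈ 5.19258 and λ' = −1/λ ≈ -0.19258.
candidate 1: (m,n)=(-2,-3) → π∥ = -2-3·λ ≈ -17.57775, π⊥ = -2-3·λ' ≈ -1.42225 ∉ [-0.5, 0.1) ⇒ out
candidate 2: (m,n)=(5,-1) → π∥ = 5-1·λ ≈ -0.19258, π⊥ = 5-1·λ' ≈ 5.19258 ∉ [-0.5, 0.1) ⇒ out
candidate 3: (m,n)=(2,11) → π∥ = 2+11·λ ≈ 59.11841, π⊥ = 2+11·λ' ≈ -0.11841 ∈ [-0.5, 0.1) ⇒ IN Λ
candidate 4: (m,n)=(-2,-2) → π∥ = -2-2·λ ≈ -12.38516, π⊥ = -2-2·λ' ≈ -1.61484 ∉ [-0.5, 0.1) ⇒ out
candidate 5: (m,n)=(-2,-11) → π∥ = -2-11·λ ≈ -59.11841, π⊥ = -2-11·λ' ≈ 0.11841 ∉ [-0.5, 0.1) ⇒ out
candidate 6: (m,n)=(0,0) → π∥ = 0+0·λ ≈ 0.00000, π⊥ = 0+0·λ' ≈ 0.00000 ∈ [-0.5, 0.1) ⇒ IN Λ

3, 6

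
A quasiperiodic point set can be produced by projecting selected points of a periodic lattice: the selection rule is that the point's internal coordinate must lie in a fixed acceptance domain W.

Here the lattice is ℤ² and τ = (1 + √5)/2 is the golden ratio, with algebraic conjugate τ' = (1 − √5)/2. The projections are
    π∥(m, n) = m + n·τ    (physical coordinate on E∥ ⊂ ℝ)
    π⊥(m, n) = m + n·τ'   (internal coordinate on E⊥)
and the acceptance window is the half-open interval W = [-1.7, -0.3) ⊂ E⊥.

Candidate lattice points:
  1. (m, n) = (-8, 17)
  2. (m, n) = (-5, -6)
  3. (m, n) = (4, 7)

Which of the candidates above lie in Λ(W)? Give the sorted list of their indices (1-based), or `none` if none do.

2, 3

Numerically τ ≈ 1.61803 and τ' = −1/τ ≈ -0.61803.
candidate 1: (m,n)=(-8,17) → π∥ = -8+17·τ ≈ 19.50658, π⊥ = -8+17·τ' ≈ -18.50658 ∉ [-1.7, -0.3) ⇒ out
candidate 2: (m,n)=(-5,-6) → π∥ = -5-6·τ ≈ -14.70820, π⊥ = -5-6·τ' ≈ -1.29180 ∈ [-1.7, -0.3) ⇒ IN Λ
candidate 3: (m,n)=(4,7) → π∥ = 4+7·τ ≈ 15.32624, π⊥ = 4+7·τ' ≈ -0.32624 ∈ [-1.7, -0.3) ⇒ IN Λ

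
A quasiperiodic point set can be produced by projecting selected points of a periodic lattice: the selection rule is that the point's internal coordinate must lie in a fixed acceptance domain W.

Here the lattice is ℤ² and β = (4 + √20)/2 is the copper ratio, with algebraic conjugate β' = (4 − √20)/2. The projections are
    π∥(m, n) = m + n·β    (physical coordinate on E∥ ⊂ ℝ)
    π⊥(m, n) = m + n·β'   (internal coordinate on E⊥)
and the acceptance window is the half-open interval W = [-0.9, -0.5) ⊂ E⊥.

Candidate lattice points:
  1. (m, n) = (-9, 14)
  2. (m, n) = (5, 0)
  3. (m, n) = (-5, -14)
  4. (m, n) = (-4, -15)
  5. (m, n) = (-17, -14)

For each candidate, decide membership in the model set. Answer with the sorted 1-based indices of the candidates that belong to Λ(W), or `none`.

none

β' = (4−√20)/2 ≈ -0.2361.
candidate 1: (m,n)=(-9,14) → π∥ = -9+14·β ≈ 50.3050, π⊥ = -9+14·β' ≈ -12.3050 ∉ [-0.9, -0.5) ⇒ out
candidate 2: (m,n)=(5,0) → π∥ = 5+0·β ≈ 5.0000, π⊥ = 5+0·β' ≈ 5.0000 ∉ [-0.9, -0.5) ⇒ out
candidate 3: (m,n)=(-5,-14) → π∥ = -5-14·β ≈ -64.3050, π⊥ = -5-14·β' ≈ -1.6950 ∉ [-0.9, -0.5) ⇒ out
candidate 4: (m,n)=(-4,-15) → π∥ = -4-15·β ≈ -67.5410, π⊥ = -4-15·β' ≈ -0.4590 ∉ [-0.9, -0.5) ⇒ out
candidate 5: (m,n)=(-17,-14) → π∥ = -17-14·β ≈ -76.3050, π⊥ = -17-14·β' ≈ -13.6950 ∉ [-0.9, -0.5) ⇒ out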